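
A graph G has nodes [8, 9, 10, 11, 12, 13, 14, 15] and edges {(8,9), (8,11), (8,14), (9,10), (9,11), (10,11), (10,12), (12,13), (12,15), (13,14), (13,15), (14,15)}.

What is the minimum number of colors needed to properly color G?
χ(G) = 3

Clique number ω(G) = 3 (lower bound: χ ≥ ω).
The clique on [8, 9, 11] has size 3, forcing χ ≥ 3, and the coloring below uses 3 colors, so χ(G) = 3.
A valid 3-coloring: color 1: [11, 12, 14]; color 2: [8, 10, 15]; color 3: [9, 13].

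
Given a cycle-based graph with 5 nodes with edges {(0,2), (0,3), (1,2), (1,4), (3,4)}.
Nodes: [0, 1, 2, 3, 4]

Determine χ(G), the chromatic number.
Clique number ω(G) = 2 (lower bound: χ ≥ ω).
Odd cycle [4, 1, 2, 0, 3] needs 3 colors (χ ≥ 3).
The coloring below uses 3 colors, so χ(G) = 3.
A valid 3-coloring: color 1: [0, 4]; color 2: [1, 3]; color 3: [2].

χ(G) = 3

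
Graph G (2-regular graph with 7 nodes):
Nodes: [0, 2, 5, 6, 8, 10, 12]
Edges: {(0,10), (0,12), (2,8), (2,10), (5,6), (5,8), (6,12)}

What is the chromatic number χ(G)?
Clique number ω(G) = 2 (lower bound: χ ≥ ω).
Odd cycle [10, 2, 8, 5, 6, 12, 0] needs 3 colors (χ ≥ 3).
The coloring below uses 3 colors, so χ(G) = 3.
A valid 3-coloring: color 1: [2, 5, 12]; color 2: [6, 8, 10]; color 3: [0].

χ(G) = 3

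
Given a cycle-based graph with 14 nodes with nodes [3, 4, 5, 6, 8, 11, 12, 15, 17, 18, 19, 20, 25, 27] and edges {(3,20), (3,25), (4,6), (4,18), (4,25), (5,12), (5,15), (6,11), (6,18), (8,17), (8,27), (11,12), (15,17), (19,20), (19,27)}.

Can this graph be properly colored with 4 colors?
A valid 4-coloring: color 1: [3, 4, 5, 11, 17, 27]; color 2: [6, 8, 12, 15, 20, 25]; color 3: [18, 19].
(χ(G) = 3 ≤ 4.)

Yes, G is 4-colorable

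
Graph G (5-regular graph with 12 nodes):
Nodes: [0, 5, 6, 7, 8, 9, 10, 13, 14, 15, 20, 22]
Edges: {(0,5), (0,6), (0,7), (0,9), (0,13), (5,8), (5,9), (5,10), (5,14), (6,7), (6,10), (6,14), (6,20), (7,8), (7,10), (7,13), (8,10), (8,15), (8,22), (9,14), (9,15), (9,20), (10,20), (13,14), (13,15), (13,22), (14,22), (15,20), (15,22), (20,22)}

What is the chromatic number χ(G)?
χ(G) = 4

Clique number ω(G) = 3 (lower bound: χ ≥ ω).
Suppose a proper 3-coloring c exists. The clique [0, 5, 9] takes 3 distinct colors; by symmetry let c(0) = 1, c(5) = 2, c(9) = 3.
- Vertex 14: neighbors [5, 9] already have colors [2, 3] ⇒ c(14) = 1.
- Vertex 7: neighbors [0] already have colors [1]; try each remaining color.
- Case c(7) = 2:
  - Vertex 6: neighbors [0, 7] already have colors [1, 2] ⇒ c(6) = 3.
  - Vertex 10: neighbors [5, 6] already have colors [2, 3] ⇒ c(10) = 1.
  - Vertex 8: neighbors [10, 5] already have colors [1, 2] ⇒ c(8) = 3.
  - Vertex 22: neighbors [14, 8] already have colors [1, 3] ⇒ c(22) = 2.
  - Vertex 20: neighbors [10, 22, 6] already have colors [1, 2, 3] — all 3 colors blocked. Contradiction.
- Case c(7) = 3:
  - Vertex 8: neighbors [5, 7] already have colors [2, 3] ⇒ c(8) = 1.
  - Vertex 10: neighbors [8, 5, 7] already have colors [1, 2, 3] — all 3 colors blocked. Contradiction.
Every case ends in a contradiction, so G has no proper 3-coloring (χ ≥ 4).
The coloring below uses 4 colors, so χ(G) = 4.
A valid 4-coloring: color 1: [0, 10, 14, 15]; color 2: [5, 7, 20]; color 3: [6, 8, 9, 13]; color 4: [22].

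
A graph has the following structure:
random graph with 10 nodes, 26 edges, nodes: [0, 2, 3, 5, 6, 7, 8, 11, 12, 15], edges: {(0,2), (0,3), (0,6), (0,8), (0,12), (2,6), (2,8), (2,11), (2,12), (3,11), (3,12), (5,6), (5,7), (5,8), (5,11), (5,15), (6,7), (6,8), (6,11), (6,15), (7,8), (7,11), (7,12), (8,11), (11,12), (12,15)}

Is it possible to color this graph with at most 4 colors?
The clique on vertices [5, 6, 7, 8, 11] has size 5 > 4, so it alone needs 5 colors.

No, G is not 4-colorable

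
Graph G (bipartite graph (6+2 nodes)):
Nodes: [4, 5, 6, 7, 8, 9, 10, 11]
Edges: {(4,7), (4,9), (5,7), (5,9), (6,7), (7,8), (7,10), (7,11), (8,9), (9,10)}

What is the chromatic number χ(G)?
Clique number ω(G) = 2 (lower bound: χ ≥ ω).
The graph is bipartite (no odd cycle), so 2 colors suffice: χ(G) = 2.
A valid 2-coloring: color 1: [7, 9]; color 2: [4, 5, 6, 8, 10, 11].

χ(G) = 2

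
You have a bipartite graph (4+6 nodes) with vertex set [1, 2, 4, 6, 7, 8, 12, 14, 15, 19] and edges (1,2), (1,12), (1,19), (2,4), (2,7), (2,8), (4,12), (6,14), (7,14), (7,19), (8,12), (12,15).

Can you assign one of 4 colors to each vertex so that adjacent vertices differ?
A valid 4-coloring: color 1: [2, 12, 14, 19]; color 2: [1, 4, 6, 7, 8, 15].
(χ(G) = 2 ≤ 4.)

Yes, G is 4-colorable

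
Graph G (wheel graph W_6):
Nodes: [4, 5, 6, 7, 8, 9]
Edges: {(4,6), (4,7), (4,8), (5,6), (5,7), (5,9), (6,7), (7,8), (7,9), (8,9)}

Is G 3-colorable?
No, G is not 3-colorable

Odd cycle [6, 4, 8, 9, 5] needs 3 colors (χ ≥ 3).
Vertex 7 is adjacent to every vertex of [4, 5, 6, 8, 9], which already need 3 colors among themselves, so 7 needs a new color (χ ≥ 4).
Hence χ(G) ≥ 4 > 3, so no proper 3-coloring exists.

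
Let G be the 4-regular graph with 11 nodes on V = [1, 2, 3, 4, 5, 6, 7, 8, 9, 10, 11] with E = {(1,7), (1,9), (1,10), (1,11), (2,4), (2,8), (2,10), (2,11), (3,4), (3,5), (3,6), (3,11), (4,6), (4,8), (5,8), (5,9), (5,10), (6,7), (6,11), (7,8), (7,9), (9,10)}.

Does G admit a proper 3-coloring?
A valid 3-coloring: color 1: [4, 7, 10, 11]; color 2: [1, 2, 5, 6]; color 3: [3, 8, 9].
(χ(G) = 3 ≤ 3.)

Yes, G is 3-colorable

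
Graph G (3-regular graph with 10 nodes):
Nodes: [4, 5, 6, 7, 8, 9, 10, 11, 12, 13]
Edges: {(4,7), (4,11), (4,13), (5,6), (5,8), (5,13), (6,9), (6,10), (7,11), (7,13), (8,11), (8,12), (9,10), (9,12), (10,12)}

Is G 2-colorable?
The clique on vertices [4, 7, 11] has size 3 > 2, so it alone needs 3 colors.

No, G is not 2-colorable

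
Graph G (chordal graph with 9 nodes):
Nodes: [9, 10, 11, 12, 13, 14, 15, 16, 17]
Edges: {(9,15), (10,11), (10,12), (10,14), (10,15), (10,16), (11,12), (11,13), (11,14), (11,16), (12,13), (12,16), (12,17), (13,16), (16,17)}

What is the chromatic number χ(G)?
Clique number ω(G) = 4 (lower bound: χ ≥ ω).
The clique on [10, 11, 12, 16] has size 4, forcing χ ≥ 4, and the coloring below uses 4 colors, so χ(G) = 4.
A valid 4-coloring: color 1: [12, 14, 15]; color 2: [9, 11, 17]; color 3: [16]; color 4: [10, 13].

χ(G) = 4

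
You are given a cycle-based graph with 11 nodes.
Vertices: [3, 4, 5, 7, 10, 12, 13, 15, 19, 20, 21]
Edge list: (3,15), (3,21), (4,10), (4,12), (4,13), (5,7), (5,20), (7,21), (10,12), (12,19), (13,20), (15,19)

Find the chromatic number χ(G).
Clique number ω(G) = 3 (lower bound: χ ≥ ω).
The clique on [4, 10, 12] has size 3, forcing χ ≥ 3, and the coloring below uses 3 colors, so χ(G) = 3.
A valid 3-coloring: color 1: [5, 12, 13, 15, 21]; color 2: [3, 4, 7, 19, 20]; color 3: [10].

χ(G) = 3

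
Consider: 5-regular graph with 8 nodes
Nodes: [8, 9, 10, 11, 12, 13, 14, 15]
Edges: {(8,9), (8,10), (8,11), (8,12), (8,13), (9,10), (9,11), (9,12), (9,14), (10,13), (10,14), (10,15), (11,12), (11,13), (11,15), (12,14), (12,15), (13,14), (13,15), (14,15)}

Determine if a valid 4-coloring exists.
A valid 4-coloring: color 1: [9, 13]; color 2: [8, 15]; color 3: [10, 12]; color 4: [11, 14].
(χ(G) = 4 ≤ 4.)

Yes, G is 4-colorable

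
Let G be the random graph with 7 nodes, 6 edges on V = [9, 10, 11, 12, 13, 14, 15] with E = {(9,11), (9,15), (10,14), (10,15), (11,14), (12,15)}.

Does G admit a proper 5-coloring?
Yes, G is 5-colorable

A valid 5-coloring: color 1: [13, 14, 15]; color 2: [10, 11, 12]; color 3: [9].
(χ(G) = 3 ≤ 5.)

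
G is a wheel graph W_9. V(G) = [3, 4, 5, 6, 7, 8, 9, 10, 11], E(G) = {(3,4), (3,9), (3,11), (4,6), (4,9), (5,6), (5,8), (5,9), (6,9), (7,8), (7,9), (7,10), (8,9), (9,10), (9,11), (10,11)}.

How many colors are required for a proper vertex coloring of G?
χ(G) = 3

Clique number ω(G) = 3 (lower bound: χ ≥ ω).
The clique on [3, 9, 11] has size 3, forcing χ ≥ 3, and the coloring below uses 3 colors, so χ(G) = 3.
A valid 3-coloring: color 1: [9]; color 2: [3, 6, 8, 10]; color 3: [4, 5, 7, 11].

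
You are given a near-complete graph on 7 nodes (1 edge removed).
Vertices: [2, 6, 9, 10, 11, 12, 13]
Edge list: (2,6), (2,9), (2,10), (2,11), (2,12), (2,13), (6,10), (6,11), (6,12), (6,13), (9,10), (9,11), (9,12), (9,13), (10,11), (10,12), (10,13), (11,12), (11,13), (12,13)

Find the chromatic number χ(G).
χ(G) = 6

Clique number ω(G) = 6 (lower bound: χ ≥ ω).
The clique on [2, 9, 10, 11, 12, 13] has size 6, forcing χ ≥ 6, and the coloring below uses 6 colors, so χ(G) = 6.
A valid 6-coloring: color 1: [10]; color 2: [12]; color 3: [2]; color 4: [13]; color 5: [11]; color 6: [6, 9].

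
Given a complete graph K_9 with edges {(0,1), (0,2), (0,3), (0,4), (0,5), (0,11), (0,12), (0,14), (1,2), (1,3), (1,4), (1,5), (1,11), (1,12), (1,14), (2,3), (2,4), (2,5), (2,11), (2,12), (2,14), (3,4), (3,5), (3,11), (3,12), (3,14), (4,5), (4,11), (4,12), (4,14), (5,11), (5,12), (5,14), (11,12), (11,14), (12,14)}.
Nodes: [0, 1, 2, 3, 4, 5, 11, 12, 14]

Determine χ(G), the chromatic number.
χ(G) = 9

Clique number ω(G) = 9 (lower bound: χ ≥ ω).
The clique on [0, 1, 2, 3, 4, 5, 11, 12, 14] has size 9, forcing χ ≥ 9, and the coloring below uses 9 colors, so χ(G) = 9.
A valid 9-coloring: color 1: [11]; color 2: [0]; color 3: [12]; color 4: [2]; color 5: [1]; color 6: [5]; color 7: [3]; color 8: [4]; color 9: [14].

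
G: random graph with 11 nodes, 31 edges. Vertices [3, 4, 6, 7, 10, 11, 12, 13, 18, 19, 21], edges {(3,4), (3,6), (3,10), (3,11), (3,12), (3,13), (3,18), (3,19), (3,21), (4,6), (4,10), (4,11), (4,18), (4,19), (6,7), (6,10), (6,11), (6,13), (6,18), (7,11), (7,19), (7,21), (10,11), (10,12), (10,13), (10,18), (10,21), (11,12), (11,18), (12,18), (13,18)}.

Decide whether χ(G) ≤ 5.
The clique on vertices [3, 4, 6, 10, 11, 18] has size 6 > 5, so it alone needs 6 colors.

No, G is not 5-colorable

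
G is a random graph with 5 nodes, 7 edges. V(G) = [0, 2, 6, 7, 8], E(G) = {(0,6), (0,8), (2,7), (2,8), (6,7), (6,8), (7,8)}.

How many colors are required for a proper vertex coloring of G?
χ(G) = 3

Clique number ω(G) = 3 (lower bound: χ ≥ ω).
The clique on [2, 7, 8] has size 3, forcing χ ≥ 3, and the coloring below uses 3 colors, so χ(G) = 3.
A valid 3-coloring: color 1: [8]; color 2: [0, 7]; color 3: [2, 6].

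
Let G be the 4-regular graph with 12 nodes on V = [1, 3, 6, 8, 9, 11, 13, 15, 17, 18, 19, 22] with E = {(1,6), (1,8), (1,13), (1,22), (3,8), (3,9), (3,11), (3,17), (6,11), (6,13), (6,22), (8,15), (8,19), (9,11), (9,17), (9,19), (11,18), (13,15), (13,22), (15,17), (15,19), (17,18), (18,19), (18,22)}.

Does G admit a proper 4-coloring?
Yes, G is 4-colorable

A valid 4-coloring: color 1: [8, 11, 17, 22]; color 2: [1, 9, 15, 18]; color 3: [3, 13, 19]; color 4: [6].
(χ(G) = 4 ≤ 4.)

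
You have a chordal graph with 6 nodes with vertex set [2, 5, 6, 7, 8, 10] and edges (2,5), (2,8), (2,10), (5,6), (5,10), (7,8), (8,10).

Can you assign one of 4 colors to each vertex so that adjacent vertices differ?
A valid 4-coloring: color 1: [2, 6, 7]; color 2: [5, 8]; color 3: [10].
(χ(G) = 3 ≤ 4.)

Yes, G is 4-colorable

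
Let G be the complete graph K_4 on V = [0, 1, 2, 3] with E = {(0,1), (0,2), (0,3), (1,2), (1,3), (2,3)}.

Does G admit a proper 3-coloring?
The clique on vertices [0, 1, 2, 3] has size 4 > 3, so it alone needs 4 colors.

No, G is not 3-colorable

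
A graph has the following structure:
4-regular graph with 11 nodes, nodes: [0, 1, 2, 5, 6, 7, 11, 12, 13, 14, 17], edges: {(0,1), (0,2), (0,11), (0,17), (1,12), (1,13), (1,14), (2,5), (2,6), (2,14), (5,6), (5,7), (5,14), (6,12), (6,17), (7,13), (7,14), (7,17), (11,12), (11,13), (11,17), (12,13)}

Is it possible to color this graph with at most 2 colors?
The clique on vertices [0, 11, 17] has size 3 > 2, so it alone needs 3 colors.

No, G is not 2-colorable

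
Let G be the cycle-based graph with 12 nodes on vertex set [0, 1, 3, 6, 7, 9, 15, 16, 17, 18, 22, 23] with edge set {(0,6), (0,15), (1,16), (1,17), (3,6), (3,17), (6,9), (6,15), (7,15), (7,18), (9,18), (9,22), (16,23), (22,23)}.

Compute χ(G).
χ(G) = 3

Clique number ω(G) = 3 (lower bound: χ ≥ ω).
The clique on [0, 6, 15] has size 3, forcing χ ≥ 3, and the coloring below uses 3 colors, so χ(G) = 3.
A valid 3-coloring: color 1: [6, 7, 16, 17, 22]; color 2: [1, 3, 9, 15, 23]; color 3: [0, 18].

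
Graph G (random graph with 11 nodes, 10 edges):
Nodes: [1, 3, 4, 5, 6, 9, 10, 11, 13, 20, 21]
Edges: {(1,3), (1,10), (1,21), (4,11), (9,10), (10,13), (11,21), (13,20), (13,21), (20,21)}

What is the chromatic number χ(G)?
Clique number ω(G) = 3 (lower bound: χ ≥ ω).
The clique on [13, 20, 21] has size 3, forcing χ ≥ 3, and the coloring below uses 3 colors, so χ(G) = 3.
A valid 3-coloring: color 1: [3, 4, 5, 6, 10, 21]; color 2: [1, 9, 11, 13]; color 3: [20].

χ(G) = 3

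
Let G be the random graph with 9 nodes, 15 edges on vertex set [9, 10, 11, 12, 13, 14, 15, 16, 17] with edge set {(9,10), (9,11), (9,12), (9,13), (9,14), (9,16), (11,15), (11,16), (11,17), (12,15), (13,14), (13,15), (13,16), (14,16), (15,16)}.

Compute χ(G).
Clique number ω(G) = 4 (lower bound: χ ≥ ω).
The clique on [9, 13, 14, 16] has size 4, forcing χ ≥ 4, and the coloring below uses 4 colors, so χ(G) = 4.
A valid 4-coloring: color 1: [9, 15, 17]; color 2: [10, 12, 16]; color 3: [11, 14]; color 4: [13].

χ(G) = 4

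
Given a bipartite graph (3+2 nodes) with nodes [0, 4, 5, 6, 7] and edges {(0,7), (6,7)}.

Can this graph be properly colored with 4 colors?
Yes, G is 4-colorable

A valid 4-coloring: color 1: [4, 5, 7]; color 2: [0, 6].
(χ(G) = 2 ≤ 4.)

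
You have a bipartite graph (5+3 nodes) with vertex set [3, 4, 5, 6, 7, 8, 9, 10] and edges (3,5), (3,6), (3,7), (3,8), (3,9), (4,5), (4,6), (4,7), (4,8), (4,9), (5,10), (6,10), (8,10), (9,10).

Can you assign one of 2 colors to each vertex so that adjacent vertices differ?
Yes, G is 2-colorable

A valid 2-coloring: color 1: [3, 4, 10]; color 2: [5, 6, 7, 8, 9].
(χ(G) = 2 ≤ 2.)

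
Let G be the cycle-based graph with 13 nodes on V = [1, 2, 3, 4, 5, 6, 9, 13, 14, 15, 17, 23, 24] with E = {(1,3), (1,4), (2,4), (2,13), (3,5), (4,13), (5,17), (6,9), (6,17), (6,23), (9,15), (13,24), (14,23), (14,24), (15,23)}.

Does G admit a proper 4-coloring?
Yes, G is 4-colorable

A valid 4-coloring: color 1: [1, 5, 6, 13, 14, 15]; color 2: [3, 4, 9, 17, 23, 24]; color 3: [2].
(χ(G) = 3 ≤ 4.)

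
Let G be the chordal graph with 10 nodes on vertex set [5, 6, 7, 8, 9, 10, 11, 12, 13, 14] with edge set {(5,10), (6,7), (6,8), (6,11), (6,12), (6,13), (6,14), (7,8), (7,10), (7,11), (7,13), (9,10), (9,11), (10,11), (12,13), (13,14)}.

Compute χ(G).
χ(G) = 3

Clique number ω(G) = 3 (lower bound: χ ≥ ω).
The clique on [9, 10, 11] has size 3, forcing χ ≥ 3, and the coloring below uses 3 colors, so χ(G) = 3.
A valid 3-coloring: color 1: [6, 10]; color 2: [5, 7, 9, 12, 14]; color 3: [8, 11, 13].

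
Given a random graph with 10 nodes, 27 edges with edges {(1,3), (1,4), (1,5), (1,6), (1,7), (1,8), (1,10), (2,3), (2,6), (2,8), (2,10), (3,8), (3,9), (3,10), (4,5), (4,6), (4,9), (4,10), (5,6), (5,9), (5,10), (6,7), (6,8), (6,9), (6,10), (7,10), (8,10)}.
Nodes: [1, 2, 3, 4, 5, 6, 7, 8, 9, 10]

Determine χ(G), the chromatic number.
χ(G) = 5

Clique number ω(G) = 5 (lower bound: χ ≥ ω).
The clique on [1, 4, 5, 6, 10] has size 5, forcing χ ≥ 5, and the coloring below uses 5 colors, so χ(G) = 5.
A valid 5-coloring: color 1: [3, 6]; color 2: [9, 10]; color 3: [1, 2]; color 4: [4, 7, 8]; color 5: [5].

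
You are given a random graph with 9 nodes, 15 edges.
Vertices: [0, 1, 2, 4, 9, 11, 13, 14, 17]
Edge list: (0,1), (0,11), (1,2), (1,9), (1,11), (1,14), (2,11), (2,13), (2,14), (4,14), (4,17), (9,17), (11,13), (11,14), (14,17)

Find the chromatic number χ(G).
Clique number ω(G) = 4 (lower bound: χ ≥ ω).
The clique on [1, 2, 11, 14] has size 4, forcing χ ≥ 4, and the coloring below uses 4 colors, so χ(G) = 4.
A valid 4-coloring: color 1: [11, 17]; color 2: [1, 4, 13]; color 3: [0, 9, 14]; color 4: [2].

χ(G) = 4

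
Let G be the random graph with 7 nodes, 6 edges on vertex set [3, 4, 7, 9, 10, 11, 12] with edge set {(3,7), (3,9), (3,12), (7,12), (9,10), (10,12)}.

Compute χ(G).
χ(G) = 3

Clique number ω(G) = 3 (lower bound: χ ≥ ω).
The clique on [3, 7, 12] has size 3, forcing χ ≥ 3, and the coloring below uses 3 colors, so χ(G) = 3.
A valid 3-coloring: color 1: [3, 4, 10, 11]; color 2: [9, 12]; color 3: [7].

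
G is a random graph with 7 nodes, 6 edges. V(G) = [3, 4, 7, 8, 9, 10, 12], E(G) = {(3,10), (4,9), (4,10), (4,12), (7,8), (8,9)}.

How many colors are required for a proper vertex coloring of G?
Clique number ω(G) = 2 (lower bound: χ ≥ ω).
The graph is bipartite (no odd cycle), so 2 colors suffice: χ(G) = 2.
A valid 2-coloring: color 1: [3, 4, 8]; color 2: [7, 9, 10, 12].

χ(G) = 2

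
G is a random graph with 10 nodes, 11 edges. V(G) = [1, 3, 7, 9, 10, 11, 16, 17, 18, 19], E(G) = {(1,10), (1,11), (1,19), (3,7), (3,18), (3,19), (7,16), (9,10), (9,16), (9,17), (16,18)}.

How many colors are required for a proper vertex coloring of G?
Clique number ω(G) = 2 (lower bound: χ ≥ ω).
Odd cycle [19, 3, 18, 16, 9, 10, 1] needs 3 colors (χ ≥ 3).
The coloring below uses 3 colors, so χ(G) = 3.
A valid 3-coloring: color 1: [1, 3, 9]; color 2: [10, 11, 16, 17, 19]; color 3: [7, 18].

χ(G) = 3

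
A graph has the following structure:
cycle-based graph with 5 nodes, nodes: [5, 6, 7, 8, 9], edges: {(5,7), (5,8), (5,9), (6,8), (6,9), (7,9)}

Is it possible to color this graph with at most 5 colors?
Yes, G is 5-colorable

A valid 5-coloring: color 1: [5, 6]; color 2: [8, 9]; color 3: [7].
(χ(G) = 3 ≤ 5.)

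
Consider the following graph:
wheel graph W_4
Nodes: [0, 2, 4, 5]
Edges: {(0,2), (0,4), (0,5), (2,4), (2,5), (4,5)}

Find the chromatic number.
Clique number ω(G) = 4 (lower bound: χ ≥ ω).
The clique on [0, 2, 4, 5] has size 4, forcing χ ≥ 4, and the coloring below uses 4 colors, so χ(G) = 4.
A valid 4-coloring: color 1: [0]; color 2: [2]; color 3: [4]; color 4: [5].

χ(G) = 4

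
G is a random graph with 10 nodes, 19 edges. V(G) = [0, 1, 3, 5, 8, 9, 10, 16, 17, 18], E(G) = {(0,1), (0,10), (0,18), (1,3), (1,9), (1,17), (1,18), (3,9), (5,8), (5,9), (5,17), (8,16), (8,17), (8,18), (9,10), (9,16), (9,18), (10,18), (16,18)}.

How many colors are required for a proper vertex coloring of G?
χ(G) = 3

Clique number ω(G) = 3 (lower bound: χ ≥ ω).
The clique on [0, 1, 18] has size 3, forcing χ ≥ 3, and the coloring below uses 3 colors, so χ(G) = 3.
A valid 3-coloring: color 1: [0, 8, 9]; color 2: [3, 17, 18]; color 3: [1, 5, 10, 16].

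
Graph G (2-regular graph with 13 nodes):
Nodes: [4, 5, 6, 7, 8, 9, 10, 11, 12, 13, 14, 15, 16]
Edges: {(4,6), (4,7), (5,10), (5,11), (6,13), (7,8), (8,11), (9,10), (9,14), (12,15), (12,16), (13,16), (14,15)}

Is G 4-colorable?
Yes, G is 4-colorable

A valid 4-coloring: color 1: [4, 5, 8, 9, 12, 13]; color 2: [6, 7, 10, 11, 15, 16]; color 3: [14].
(χ(G) = 3 ≤ 4.)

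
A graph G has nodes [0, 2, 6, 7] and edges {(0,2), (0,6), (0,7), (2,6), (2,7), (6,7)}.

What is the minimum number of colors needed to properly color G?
χ(G) = 4

Clique number ω(G) = 4 (lower bound: χ ≥ ω).
The clique on [0, 2, 6, 7] has size 4, forcing χ ≥ 4, and the coloring below uses 4 colors, so χ(G) = 4.
A valid 4-coloring: color 1: [6]; color 2: [7]; color 3: [0]; color 4: [2].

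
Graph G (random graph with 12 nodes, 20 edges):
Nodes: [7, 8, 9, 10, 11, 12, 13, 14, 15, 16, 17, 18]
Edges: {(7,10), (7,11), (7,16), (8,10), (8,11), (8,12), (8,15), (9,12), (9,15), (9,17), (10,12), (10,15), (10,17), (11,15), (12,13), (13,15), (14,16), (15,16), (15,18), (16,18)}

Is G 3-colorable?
Yes, G is 3-colorable

A valid 3-coloring: color 1: [7, 12, 14, 15, 17]; color 2: [9, 10, 11, 13, 16]; color 3: [8, 18].
(χ(G) = 3 ≤ 3.)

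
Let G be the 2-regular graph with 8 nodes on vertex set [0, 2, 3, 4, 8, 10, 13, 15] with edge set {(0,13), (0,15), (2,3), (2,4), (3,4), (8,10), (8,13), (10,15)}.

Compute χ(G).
Clique number ω(G) = 3 (lower bound: χ ≥ ω).
The clique on [2, 3, 4] has size 3, forcing χ ≥ 3, and the coloring below uses 3 colors, so χ(G) = 3.
A valid 3-coloring: color 1: [2, 10, 13]; color 2: [0, 4, 8]; color 3: [3, 15].

χ(G) = 3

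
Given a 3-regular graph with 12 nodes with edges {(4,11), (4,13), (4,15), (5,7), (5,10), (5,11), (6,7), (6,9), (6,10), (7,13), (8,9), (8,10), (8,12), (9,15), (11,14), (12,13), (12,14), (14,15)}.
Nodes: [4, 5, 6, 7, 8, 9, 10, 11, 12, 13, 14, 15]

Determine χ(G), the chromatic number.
Clique number ω(G) = 2 (lower bound: χ ≥ ω).
Odd cycle [5, 10, 8, 12, 13, 4, 11] needs 3 colors (χ ≥ 3).
The coloring below uses 3 colors, so χ(G) = 3.
A valid 3-coloring: color 1: [4, 7, 9, 10, 14]; color 2: [5, 6, 8, 13, 15]; color 3: [11, 12].

χ(G) = 3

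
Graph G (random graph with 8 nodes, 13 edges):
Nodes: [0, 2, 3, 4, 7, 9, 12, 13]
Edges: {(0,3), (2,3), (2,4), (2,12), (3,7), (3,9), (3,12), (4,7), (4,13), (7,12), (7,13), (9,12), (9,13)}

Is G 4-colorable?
A valid 4-coloring: color 1: [3, 4]; color 2: [0, 2, 7, 9]; color 3: [12, 13].
(χ(G) = 3 ≤ 4.)

Yes, G is 4-colorable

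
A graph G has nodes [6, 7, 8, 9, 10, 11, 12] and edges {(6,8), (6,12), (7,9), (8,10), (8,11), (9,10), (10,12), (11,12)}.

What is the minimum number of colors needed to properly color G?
χ(G) = 2

Clique number ω(G) = 2 (lower bound: χ ≥ ω).
The graph is bipartite (no odd cycle), so 2 colors suffice: χ(G) = 2.
A valid 2-coloring: color 1: [8, 9, 12]; color 2: [6, 7, 10, 11].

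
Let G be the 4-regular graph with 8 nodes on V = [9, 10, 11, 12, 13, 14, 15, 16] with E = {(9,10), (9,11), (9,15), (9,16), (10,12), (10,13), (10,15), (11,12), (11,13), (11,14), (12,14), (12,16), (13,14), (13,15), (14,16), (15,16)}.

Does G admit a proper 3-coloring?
A valid 3-coloring: color 1: [10, 11, 16]; color 2: [14, 15]; color 3: [9, 12, 13].
(χ(G) = 3 ≤ 3.)

Yes, G is 3-colorable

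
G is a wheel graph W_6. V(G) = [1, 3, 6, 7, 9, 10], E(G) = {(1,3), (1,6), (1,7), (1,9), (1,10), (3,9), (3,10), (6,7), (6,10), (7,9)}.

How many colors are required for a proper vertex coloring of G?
Clique number ω(G) = 3 (lower bound: χ ≥ ω).
Odd cycle [10, 3, 9, 7, 6] needs 3 colors (χ ≥ 3).
Vertex 1 is adjacent to every vertex of [3, 6, 7, 9, 10], which already need 3 colors among themselves, so 1 needs a new color (χ ≥ 4).
The coloring below uses 4 colors, so χ(G) = 4.
A valid 4-coloring: color 1: [1]; color 2: [7, 10]; color 3: [3, 6]; color 4: [9].

χ(G) = 4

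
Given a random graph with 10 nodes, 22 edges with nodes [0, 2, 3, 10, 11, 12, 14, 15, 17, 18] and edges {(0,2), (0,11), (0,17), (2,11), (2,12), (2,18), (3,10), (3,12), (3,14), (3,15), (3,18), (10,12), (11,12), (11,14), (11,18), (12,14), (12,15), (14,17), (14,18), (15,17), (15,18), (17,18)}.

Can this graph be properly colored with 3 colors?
Yes, G is 3-colorable

A valid 3-coloring: color 1: [0, 12, 18]; color 2: [3, 11, 17]; color 3: [2, 10, 14, 15].
(χ(G) = 3 ≤ 3.)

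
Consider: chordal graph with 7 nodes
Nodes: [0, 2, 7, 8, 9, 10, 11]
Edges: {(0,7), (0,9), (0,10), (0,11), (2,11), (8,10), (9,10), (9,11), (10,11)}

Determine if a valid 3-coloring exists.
No, G is not 3-colorable

The clique on vertices [0, 9, 10, 11] has size 4 > 3, so it alone needs 4 colors.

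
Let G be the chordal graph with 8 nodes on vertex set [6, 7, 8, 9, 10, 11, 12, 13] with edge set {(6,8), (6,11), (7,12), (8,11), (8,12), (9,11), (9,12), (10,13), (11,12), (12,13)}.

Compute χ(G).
χ(G) = 3

Clique number ω(G) = 3 (lower bound: χ ≥ ω).
The clique on [8, 11, 12] has size 3, forcing χ ≥ 3, and the coloring below uses 3 colors, so χ(G) = 3.
A valid 3-coloring: color 1: [6, 10, 12]; color 2: [7, 11, 13]; color 3: [8, 9].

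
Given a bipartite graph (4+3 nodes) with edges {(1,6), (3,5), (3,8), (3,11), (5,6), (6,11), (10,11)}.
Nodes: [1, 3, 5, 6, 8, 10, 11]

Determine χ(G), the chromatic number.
χ(G) = 2

Clique number ω(G) = 2 (lower bound: χ ≥ ω).
The graph is bipartite (no odd cycle), so 2 colors suffice: χ(G) = 2.
A valid 2-coloring: color 1: [1, 5, 8, 11]; color 2: [3, 6, 10].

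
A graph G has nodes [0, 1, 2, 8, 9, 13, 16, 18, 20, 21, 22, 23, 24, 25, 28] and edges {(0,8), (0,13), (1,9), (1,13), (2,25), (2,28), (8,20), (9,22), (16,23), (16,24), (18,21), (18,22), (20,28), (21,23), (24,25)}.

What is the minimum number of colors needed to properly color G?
Clique number ω(G) = 2 (lower bound: χ ≥ ω).
Odd cycle [20, 8, 0, 13, 1, 9, 22, 18, 21, 23, 16, 24, 25, 2, 28] needs 3 colors (χ ≥ 3).
The coloring below uses 3 colors, so χ(G) = 3.
A valid 3-coloring: color 1: [0, 1, 2, 16, 20, 21, 22]; color 2: [8, 9, 13, 18, 23, 24, 28]; color 3: [25].

χ(G) = 3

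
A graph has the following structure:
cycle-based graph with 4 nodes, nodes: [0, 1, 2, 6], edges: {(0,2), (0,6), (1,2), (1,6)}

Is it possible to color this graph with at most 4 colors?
Yes, G is 4-colorable

A valid 4-coloring: color 1: [0, 1]; color 2: [2, 6].
(χ(G) = 2 ≤ 4.)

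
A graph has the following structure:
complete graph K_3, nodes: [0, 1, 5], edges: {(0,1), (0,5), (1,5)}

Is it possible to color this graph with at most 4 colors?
A valid 4-coloring: color 1: [5]; color 2: [1]; color 3: [0].
(χ(G) = 3 ≤ 4.)

Yes, G is 4-colorable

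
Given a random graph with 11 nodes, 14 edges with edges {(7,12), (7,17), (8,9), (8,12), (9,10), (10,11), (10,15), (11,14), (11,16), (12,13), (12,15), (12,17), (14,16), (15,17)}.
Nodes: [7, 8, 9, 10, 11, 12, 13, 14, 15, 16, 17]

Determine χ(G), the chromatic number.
χ(G) = 3

Clique number ω(G) = 3 (lower bound: χ ≥ ω).
The clique on [11, 14, 16] has size 3, forcing χ ≥ 3, and the coloring below uses 3 colors, so χ(G) = 3.
A valid 3-coloring: color 1: [10, 12, 16]; color 2: [7, 9, 11, 13, 15]; color 3: [8, 14, 17].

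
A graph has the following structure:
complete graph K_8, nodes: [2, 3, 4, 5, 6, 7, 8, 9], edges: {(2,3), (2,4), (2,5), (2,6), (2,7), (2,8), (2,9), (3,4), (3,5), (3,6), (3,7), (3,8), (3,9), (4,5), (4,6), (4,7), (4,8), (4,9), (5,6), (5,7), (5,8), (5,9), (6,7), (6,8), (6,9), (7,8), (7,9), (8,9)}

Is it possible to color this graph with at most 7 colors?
No, G is not 7-colorable

The clique on vertices [2, 3, 4, 5, 6, 7, 8, 9] has size 8 > 7, so it alone needs 8 colors.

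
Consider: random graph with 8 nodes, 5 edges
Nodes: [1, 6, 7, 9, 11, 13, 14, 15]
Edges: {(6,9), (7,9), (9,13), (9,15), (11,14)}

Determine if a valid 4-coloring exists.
Yes, G is 4-colorable

A valid 4-coloring: color 1: [1, 9, 11]; color 2: [6, 7, 13, 14, 15].
(χ(G) = 2 ≤ 4.)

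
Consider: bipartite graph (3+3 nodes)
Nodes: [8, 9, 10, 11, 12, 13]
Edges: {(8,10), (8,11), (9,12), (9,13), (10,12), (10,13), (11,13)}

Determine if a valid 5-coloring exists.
Yes, G is 5-colorable

A valid 5-coloring: color 1: [8, 12, 13]; color 2: [9, 10, 11].
(χ(G) = 2 ≤ 5.)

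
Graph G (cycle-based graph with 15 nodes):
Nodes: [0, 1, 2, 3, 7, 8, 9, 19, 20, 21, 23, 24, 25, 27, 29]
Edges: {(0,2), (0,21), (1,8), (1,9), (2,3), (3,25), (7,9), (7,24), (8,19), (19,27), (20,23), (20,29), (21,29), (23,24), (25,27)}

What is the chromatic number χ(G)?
Clique number ω(G) = 2 (lower bound: χ ≥ ω).
Odd cycle [25, 3, 2, 0, 21, 29, 20, 23, 24, 7, 9, 1, 8, 19, 27] needs 3 colors (χ ≥ 3).
The coloring below uses 3 colors, so χ(G) = 3.
A valid 3-coloring: color 1: [2, 9, 19, 20, 21, 24, 25]; color 2: [0, 1, 3, 7, 23, 27, 29]; color 3: [8].

χ(G) = 3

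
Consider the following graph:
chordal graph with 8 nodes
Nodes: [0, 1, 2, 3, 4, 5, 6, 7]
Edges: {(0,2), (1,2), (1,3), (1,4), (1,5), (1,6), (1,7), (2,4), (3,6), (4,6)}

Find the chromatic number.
Clique number ω(G) = 3 (lower bound: χ ≥ ω).
The clique on [1, 3, 6] has size 3, forcing χ ≥ 3, and the coloring below uses 3 colors, so χ(G) = 3.
A valid 3-coloring: color 1: [0, 1]; color 2: [2, 5, 6, 7]; color 3: [3, 4].

χ(G) = 3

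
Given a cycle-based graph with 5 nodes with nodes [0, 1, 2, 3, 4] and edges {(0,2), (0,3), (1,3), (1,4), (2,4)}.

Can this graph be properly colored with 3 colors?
Yes, G is 3-colorable

A valid 3-coloring: color 1: [1, 2]; color 2: [0, 4]; color 3: [3].
(χ(G) = 3 ≤ 3.)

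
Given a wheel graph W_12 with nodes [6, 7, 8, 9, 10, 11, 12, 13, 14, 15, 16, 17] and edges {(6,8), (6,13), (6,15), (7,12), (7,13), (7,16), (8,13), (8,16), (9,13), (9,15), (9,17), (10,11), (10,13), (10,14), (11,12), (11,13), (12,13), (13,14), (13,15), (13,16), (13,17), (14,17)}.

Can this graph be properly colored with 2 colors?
The clique on vertices [6, 8, 13] has size 3 > 2, so it alone needs 3 colors.

No, G is not 2-colorable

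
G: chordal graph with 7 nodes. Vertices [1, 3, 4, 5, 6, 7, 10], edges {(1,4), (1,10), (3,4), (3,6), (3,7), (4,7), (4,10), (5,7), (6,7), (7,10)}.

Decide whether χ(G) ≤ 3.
A valid 3-coloring: color 1: [1, 7]; color 2: [4, 5, 6]; color 3: [3, 10].
(χ(G) = 3 ≤ 3.)

Yes, G is 3-colorable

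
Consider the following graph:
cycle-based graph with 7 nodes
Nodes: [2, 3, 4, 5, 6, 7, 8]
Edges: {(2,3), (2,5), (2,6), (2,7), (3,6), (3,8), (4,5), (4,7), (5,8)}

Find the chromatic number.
Clique number ω(G) = 3 (lower bound: χ ≥ ω).
The clique on [2, 3, 6] has size 3, forcing χ ≥ 3, and the coloring below uses 3 colors, so χ(G) = 3.
A valid 3-coloring: color 1: [2, 4, 8]; color 2: [3, 5, 7]; color 3: [6].

χ(G) = 3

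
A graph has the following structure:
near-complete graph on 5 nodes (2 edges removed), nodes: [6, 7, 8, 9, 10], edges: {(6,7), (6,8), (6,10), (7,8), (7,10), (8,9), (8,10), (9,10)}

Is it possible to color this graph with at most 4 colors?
Yes, G is 4-colorable

A valid 4-coloring: color 1: [8]; color 2: [10]; color 3: [6, 9]; color 4: [7].
(χ(G) = 4 ≤ 4.)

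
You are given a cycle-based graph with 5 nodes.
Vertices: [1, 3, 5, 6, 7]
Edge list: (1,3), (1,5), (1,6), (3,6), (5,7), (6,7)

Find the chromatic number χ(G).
χ(G) = 3

Clique number ω(G) = 3 (lower bound: χ ≥ ω).
The clique on [1, 3, 6] has size 3, forcing χ ≥ 3, and the coloring below uses 3 colors, so χ(G) = 3.
A valid 3-coloring: color 1: [1, 7]; color 2: [5, 6]; color 3: [3].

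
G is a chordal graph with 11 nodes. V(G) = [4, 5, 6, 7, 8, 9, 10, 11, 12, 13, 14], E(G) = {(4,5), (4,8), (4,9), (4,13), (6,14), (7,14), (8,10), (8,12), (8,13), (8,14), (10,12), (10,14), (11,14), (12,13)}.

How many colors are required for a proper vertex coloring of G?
Clique number ω(G) = 3 (lower bound: χ ≥ ω).
The clique on [8, 10, 12] has size 3, forcing χ ≥ 3, and the coloring below uses 3 colors, so χ(G) = 3.
A valid 3-coloring: color 1: [5, 6, 7, 8, 9, 11]; color 2: [4, 12, 14]; color 3: [10, 13].

χ(G) = 3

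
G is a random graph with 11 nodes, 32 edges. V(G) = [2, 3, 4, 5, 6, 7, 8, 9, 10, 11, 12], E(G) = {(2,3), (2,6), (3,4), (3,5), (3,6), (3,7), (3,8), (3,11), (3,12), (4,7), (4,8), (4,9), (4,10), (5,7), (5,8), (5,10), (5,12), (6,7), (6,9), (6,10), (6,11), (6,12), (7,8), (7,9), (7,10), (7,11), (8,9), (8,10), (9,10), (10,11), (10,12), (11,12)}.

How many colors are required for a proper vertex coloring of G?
χ(G) = 5

Clique number ω(G) = 5 (lower bound: χ ≥ ω).
The clique on [4, 7, 8, 9, 10] has size 5, forcing χ ≥ 5, and the coloring below uses 5 colors, so χ(G) = 5.
A valid 5-coloring: color 1: [2, 7, 12]; color 2: [3, 10]; color 3: [6, 8]; color 4: [5, 9, 11]; color 5: [4].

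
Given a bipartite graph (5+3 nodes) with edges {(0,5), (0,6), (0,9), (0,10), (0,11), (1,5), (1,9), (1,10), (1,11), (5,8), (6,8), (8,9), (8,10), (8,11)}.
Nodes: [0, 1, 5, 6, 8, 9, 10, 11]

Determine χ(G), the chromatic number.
Clique number ω(G) = 2 (lower bound: χ ≥ ω).
The graph is bipartite (no odd cycle), so 2 colors suffice: χ(G) = 2.
A valid 2-coloring: color 1: [0, 1, 8]; color 2: [5, 6, 9, 10, 11].

χ(G) = 2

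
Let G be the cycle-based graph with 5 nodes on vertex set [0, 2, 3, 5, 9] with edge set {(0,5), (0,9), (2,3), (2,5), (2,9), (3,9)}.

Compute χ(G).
χ(G) = 3

Clique number ω(G) = 3 (lower bound: χ ≥ ω).
The clique on [2, 3, 9] has size 3, forcing χ ≥ 3, and the coloring below uses 3 colors, so χ(G) = 3.
A valid 3-coloring: color 1: [0, 2]; color 2: [5, 9]; color 3: [3].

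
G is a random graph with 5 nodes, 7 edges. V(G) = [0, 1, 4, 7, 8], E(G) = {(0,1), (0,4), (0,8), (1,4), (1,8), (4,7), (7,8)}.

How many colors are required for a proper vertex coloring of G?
χ(G) = 3

Clique number ω(G) = 3 (lower bound: χ ≥ ω).
The clique on [0, 1, 8] has size 3, forcing χ ≥ 3, and the coloring below uses 3 colors, so χ(G) = 3.
A valid 3-coloring: color 1: [4, 8]; color 2: [1, 7]; color 3: [0].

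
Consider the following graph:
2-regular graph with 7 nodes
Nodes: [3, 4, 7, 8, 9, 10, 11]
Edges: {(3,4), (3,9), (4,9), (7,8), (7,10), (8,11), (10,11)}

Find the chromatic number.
χ(G) = 3

Clique number ω(G) = 3 (lower bound: χ ≥ ω).
The clique on [3, 4, 9] has size 3, forcing χ ≥ 3, and the coloring below uses 3 colors, so χ(G) = 3.
A valid 3-coloring: color 1: [4, 8, 10]; color 2: [3, 7, 11]; color 3: [9].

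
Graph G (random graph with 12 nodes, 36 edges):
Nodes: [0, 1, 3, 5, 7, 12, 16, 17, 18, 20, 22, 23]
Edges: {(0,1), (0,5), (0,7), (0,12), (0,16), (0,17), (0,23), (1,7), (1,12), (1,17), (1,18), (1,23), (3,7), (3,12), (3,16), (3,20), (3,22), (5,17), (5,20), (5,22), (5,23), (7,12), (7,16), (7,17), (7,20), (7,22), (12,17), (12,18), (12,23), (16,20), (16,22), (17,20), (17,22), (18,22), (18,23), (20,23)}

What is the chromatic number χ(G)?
Clique number ω(G) = 5 (lower bound: χ ≥ ω).
The clique on [0, 1, 7, 12, 17] has size 5, forcing χ ≥ 5, and the coloring below uses 5 colors, so χ(G) = 5.
A valid 5-coloring: color 1: [7, 23]; color 2: [0, 20, 22]; color 3: [5, 12, 16]; color 4: [3, 17, 18]; color 5: [1].

χ(G) = 5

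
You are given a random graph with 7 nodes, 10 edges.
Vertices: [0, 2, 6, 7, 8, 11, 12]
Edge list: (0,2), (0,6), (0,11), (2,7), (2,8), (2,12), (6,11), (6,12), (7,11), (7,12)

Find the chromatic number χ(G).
Clique number ω(G) = 3 (lower bound: χ ≥ ω).
The clique on [2, 7, 12] has size 3, forcing χ ≥ 3, and the coloring below uses 3 colors, so χ(G) = 3.
A valid 3-coloring: color 1: [2, 6]; color 2: [0, 7, 8]; color 3: [11, 12].

χ(G) = 3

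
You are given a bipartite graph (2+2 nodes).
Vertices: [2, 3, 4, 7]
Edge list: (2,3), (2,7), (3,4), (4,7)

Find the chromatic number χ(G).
χ(G) = 2

Clique number ω(G) = 2 (lower bound: χ ≥ ω).
The graph is bipartite (no odd cycle), so 2 colors suffice: χ(G) = 2.
A valid 2-coloring: color 1: [3, 7]; color 2: [2, 4].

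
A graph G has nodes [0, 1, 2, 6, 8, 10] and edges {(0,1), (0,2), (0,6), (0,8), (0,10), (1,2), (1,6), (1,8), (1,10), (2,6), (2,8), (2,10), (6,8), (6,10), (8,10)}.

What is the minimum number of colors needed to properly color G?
Clique number ω(G) = 6 (lower bound: χ ≥ ω).
The clique on [0, 1, 2, 6, 8, 10] has size 6, forcing χ ≥ 6, and the coloring below uses 6 colors, so χ(G) = 6.
A valid 6-coloring: color 1: [6]; color 2: [1]; color 3: [0]; color 4: [8]; color 5: [10]; color 6: [2].

χ(G) = 6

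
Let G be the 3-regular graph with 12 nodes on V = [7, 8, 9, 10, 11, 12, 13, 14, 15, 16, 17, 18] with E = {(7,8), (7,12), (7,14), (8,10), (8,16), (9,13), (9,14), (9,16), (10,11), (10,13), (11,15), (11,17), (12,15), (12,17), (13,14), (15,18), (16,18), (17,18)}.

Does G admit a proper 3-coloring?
Yes, G is 3-colorable

A valid 3-coloring: color 1: [7, 9, 11, 18]; color 2: [10, 14, 15, 16, 17]; color 3: [8, 12, 13].
(χ(G) = 3 ≤ 3.)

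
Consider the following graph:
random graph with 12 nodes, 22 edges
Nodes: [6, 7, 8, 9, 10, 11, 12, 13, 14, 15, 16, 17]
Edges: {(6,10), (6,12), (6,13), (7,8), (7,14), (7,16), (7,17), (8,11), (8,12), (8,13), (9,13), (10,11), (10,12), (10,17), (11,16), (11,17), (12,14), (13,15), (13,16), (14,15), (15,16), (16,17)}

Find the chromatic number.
χ(G) = 3

Clique number ω(G) = 3 (lower bound: χ ≥ ω).
The clique on [7, 16, 17] has size 3, forcing χ ≥ 3, and the coloring below uses 3 colors, so χ(G) = 3.
A valid 3-coloring: color 1: [12, 13, 17]; color 2: [8, 9, 10, 14, 16]; color 3: [6, 7, 11, 15].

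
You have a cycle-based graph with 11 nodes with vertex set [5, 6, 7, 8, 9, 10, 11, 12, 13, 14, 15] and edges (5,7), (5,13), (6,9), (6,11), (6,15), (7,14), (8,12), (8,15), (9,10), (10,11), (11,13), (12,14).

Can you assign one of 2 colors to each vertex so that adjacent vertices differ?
Odd cycle [15, 6, 11, 13, 5, 7, 14, 12, 8] needs 3 colors (χ ≥ 3).
Hence χ(G) ≥ 3 > 2, so no proper 2-coloring exists.

No, G is not 2-colorable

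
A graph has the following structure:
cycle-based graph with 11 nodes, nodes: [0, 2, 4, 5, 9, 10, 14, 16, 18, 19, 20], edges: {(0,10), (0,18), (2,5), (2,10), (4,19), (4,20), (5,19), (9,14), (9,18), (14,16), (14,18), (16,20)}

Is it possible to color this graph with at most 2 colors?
The clique on vertices [9, 14, 18] has size 3 > 2, so it alone needs 3 colors.

No, G is not 2-colorable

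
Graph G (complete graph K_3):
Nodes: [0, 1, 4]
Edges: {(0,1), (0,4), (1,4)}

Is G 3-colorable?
A valid 3-coloring: color 1: [0]; color 2: [4]; color 3: [1].
(χ(G) = 3 ≤ 3.)

Yes, G is 3-colorable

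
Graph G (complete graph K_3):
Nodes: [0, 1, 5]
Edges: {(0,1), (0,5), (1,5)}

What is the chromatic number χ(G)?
Clique number ω(G) = 3 (lower bound: χ ≥ ω).
The clique on [0, 1, 5] has size 3, forcing χ ≥ 3, and the coloring below uses 3 colors, so χ(G) = 3.
A valid 3-coloring: color 1: [5]; color 2: [1]; color 3: [0].

χ(G) = 3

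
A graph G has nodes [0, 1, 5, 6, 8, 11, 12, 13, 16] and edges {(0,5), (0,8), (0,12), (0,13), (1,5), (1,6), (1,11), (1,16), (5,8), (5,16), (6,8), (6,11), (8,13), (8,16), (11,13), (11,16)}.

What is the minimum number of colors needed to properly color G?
Clique number ω(G) = 3 (lower bound: χ ≥ ω).
Suppose a proper 3-coloring c exists. The clique [0, 5, 8] takes 3 distinct colors; by symmetry let c(0) = 1, c(5) = 2, c(8) = 3.
- Vertex 16: neighbors [5, 8] already have colors [2, 3] ⇒ c(16) = 1.
- Vertex 1: neighbors [16, 5] already have colors [1, 2] ⇒ c(1) = 3.
- Vertex 11: neighbors [16, 1] already have colors [1, 3] ⇒ c(11) = 2.
- Vertex 13: neighbors [0, 11, 8] already have colors [1, 2, 3] — all 3 colors blocked. Contradiction.
The forced assignments end in a contradiction, so G has no proper 3-coloring (χ ≥ 4).
The coloring below uses 4 colors, so χ(G) = 4.
A valid 4-coloring: color 1: [1, 8, 12]; color 2: [5, 11]; color 3: [0, 6, 16]; color 4: [13].

χ(G) = 4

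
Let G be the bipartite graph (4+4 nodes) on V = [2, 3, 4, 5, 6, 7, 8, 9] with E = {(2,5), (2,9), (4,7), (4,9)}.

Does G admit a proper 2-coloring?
Yes, G is 2-colorable

A valid 2-coloring: color 1: [3, 5, 6, 7, 8, 9]; color 2: [2, 4].
(χ(G) = 2 ≤ 2.)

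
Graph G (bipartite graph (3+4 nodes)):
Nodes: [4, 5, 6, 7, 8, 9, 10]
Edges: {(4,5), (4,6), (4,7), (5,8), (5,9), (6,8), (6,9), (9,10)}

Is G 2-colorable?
Yes, G is 2-colorable

A valid 2-coloring: color 1: [4, 8, 9]; color 2: [5, 6, 7, 10].
(χ(G) = 2 ≤ 2.)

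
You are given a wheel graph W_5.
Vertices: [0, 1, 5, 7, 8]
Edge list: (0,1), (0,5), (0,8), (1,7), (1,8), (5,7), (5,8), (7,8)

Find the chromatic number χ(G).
Clique number ω(G) = 3 (lower bound: χ ≥ ω).
The clique on [0, 1, 8] has size 3, forcing χ ≥ 3, and the coloring below uses 3 colors, so χ(G) = 3.
A valid 3-coloring: color 1: [8]; color 2: [0, 7]; color 3: [1, 5].

χ(G) = 3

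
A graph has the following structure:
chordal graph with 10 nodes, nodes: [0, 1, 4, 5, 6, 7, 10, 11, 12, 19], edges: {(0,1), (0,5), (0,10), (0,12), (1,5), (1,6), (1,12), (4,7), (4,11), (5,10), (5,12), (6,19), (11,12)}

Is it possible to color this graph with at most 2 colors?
The clique on vertices [0, 1, 5, 12] has size 4 > 2, so it alone needs 4 colors.

No, G is not 2-colorable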